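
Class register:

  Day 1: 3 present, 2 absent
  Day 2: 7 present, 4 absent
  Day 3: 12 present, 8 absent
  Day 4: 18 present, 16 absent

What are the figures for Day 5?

Present: 3, 7, 12, 18 → 25 (differences are 4, 5, 6, … (increasing by 1 each time)).
Absent: 2, 4, 8, 16 → 32 (×2 each step).
Putting it together: 25 present, 32 absent.

25 present, 32 absent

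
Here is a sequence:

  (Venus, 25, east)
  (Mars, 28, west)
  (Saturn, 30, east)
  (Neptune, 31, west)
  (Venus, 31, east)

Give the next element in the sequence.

(Mars, 30, west)

Planet: repeats Venus → Mars → Saturn → Neptune, so Venus, Mars, Saturn, Neptune, Venus → Mars.
Second coordinate: differences are 3, 2, 1, … (decreasing by 1 each time); 25, 28, 30, 31, 31 → 30.
Direction: alternates east ↔ west; east, west, east, west, east → west.
Putting it together: (Mars, 30, west).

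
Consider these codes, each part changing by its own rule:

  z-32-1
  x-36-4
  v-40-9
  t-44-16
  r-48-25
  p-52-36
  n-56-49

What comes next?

Letter: z, x, v, t, r, p, n → l (letters move back 2 places in the alphabet).
Second component: +4 each step; 32, 36, 40, 44, 48, 52, 56 → 60.
Third component goes 1, 4, 9, 16, 25, 36, 49 → 64 (perfect squares: 1², 2², 3², …).
So the next code is l-60-64.

l-60-64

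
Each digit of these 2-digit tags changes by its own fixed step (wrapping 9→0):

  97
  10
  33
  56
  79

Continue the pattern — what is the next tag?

92

For the first digit, +2 each step, mod 10: 9, 1, 3, 5, 7 → 9.
Second digit — +3 each step, mod 10: 7, 0, 3, 6, 9 → 2.
Putting it together: 92.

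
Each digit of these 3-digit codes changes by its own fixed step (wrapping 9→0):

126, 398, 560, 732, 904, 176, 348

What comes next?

First digit: 1, 3, 5, 7, 9, 1, 3 → 5 (+2 each step, mod 10).
Second digit: −3 each step, mod 10, so 2, 9, 6, 3, 0, 7, 4 → 1.
Third digit: +2 each step, mod 10, so 6, 8, 0, 2, 4, 6, 8 → 0.
Putting it together: 510.

510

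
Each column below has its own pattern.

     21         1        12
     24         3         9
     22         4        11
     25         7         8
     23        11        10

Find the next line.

First component: alternating steps +3, −2, +3, −2, …, so 21, 24, 22, 25, 23 → 26.
Second component goes 1, 3, 4, 7, 11 → 18 (each term is the sum of the two before it).
Third component goes 12, 9, 11, 8, 10 → 7 (together with the first component always sums to 33).
Combining the parts gives 26  18  7.

26  18  7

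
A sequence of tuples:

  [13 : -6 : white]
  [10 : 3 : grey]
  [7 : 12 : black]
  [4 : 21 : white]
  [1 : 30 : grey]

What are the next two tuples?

[-2 : 39 : black], [-5 : 48 : white]

For the first component, −3 each step: 13, 10, 7, 4, 1 → -2 → -5.
Second component — +9 each step: -6, 3, 12, 21, 30 → 39 → 48.
For the shade, repeats white → grey → black: white, grey, black, white, grey → black → white.
So the next two tuples are [-2 : 39 : black] and [-5 : 48 : white].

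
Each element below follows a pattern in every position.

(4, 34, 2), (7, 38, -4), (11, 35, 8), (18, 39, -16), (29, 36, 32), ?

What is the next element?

First value goes 4, 7, 11, 18, 29 → 47 (each term is the sum of the two before it).
Second value: alternating steps +4, −3, +4, −3, …, so 34, 38, 35, 39, 36 → 40.
Third value goes 2, -4, 8, -16, 32 → -64 (×(-2) each step).
Combining the parts gives (47, 40, -64).

(47, 40, -64)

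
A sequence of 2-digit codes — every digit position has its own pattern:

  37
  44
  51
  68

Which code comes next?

First digit — +1 each step, mod 10: 3, 4, 5, 6 → 7.
Second digit — −3 each step, mod 10: 7, 4, 1, 8 → 5.
Combining the parts gives 75.

75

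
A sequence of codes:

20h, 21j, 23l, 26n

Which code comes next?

For the first component, differences are 1, 2, 3, … (increasing by 1 each time): 20, 21, 23, 26 → 30.
Letter: h, j, l, n → p (letters move forward 2 places in the alphabet).
Putting it together: 30p.

30p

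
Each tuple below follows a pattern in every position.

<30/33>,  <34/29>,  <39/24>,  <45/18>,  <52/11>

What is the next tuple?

First coordinate: differences are 4, 5, 6, … (increasing by 1 each time), so 30, 34, 39, 45, 52 → 60.
For the second coordinate, together with the first coordinate always sums to 63: 33, 29, 24, 18, 11 → 3.
Putting it together: <60/3>.

<60/3>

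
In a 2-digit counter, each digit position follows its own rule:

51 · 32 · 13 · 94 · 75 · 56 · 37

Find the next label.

First digit goes 5, 3, 1, 9, 7, 5, 3 → 1 (−2 each step, mod 10).
Second digit — +1 each step, mod 10: 1, 2, 3, 4, 5, 6, 7 → 8.
So the next label is 18.

18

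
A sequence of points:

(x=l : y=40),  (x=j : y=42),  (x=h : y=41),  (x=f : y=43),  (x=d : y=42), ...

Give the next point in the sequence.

(x=b : y=44)

X: letters move back 2 places in the alphabet; l, j, h, f, d → b.
Y: alternating steps +2, −1, +2, −1, …, so 40, 42, 41, 43, 42 → 44.
So the next point is (x=b : y=44).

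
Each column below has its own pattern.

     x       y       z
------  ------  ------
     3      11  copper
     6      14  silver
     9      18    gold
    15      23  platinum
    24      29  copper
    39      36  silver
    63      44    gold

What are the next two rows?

Column x: 3, 6, 9, 15, 24, 39, 63 → 102 → 165 (each term is the sum of the two before it).
Column y: differences are 3, 4, 5, … (increasing by 1 each time); 11, 14, 18, 23, 29, 36, 44 → 53 → 63.
Column z: copper, silver, gold, platinum, copper, silver, gold → platinum → copper (repeats copper → silver → gold → platinum).
So the next two rows are 102  53  platinum and 165  63  copper.

102  53  platinum; 165  63  copper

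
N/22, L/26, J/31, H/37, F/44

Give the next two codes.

Letter goes N, L, J, H, F → D → B (letters move back 2 places in the alphabet).
Second component: 22, 26, 31, 37, 44 → 52 → 61 (differences are 4, 5, 6, … (increasing by 1 each time)).
Putting the parts together: D/52 and then B/61.

D/52, B/61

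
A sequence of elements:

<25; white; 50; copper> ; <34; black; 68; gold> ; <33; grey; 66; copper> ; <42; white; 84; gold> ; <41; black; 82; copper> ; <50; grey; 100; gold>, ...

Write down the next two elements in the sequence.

First coordinate: alternating steps +9, −1, +9, −1, …; 25, 34, 33, 42, 41, 50 → 49 → 58.
Shade goes white, black, grey, white, black, grey → white → black (repeats white → black → grey).
Third coordinate: 50, 68, 66, 84, 82, 100 → 98 → 116 (always 2 × the first coordinate).
For the metal, alternates copper ↔ gold: copper, gold, copper, gold, copper, gold → copper → gold.
Putting the parts together: <49; white; 98; copper> and then <58; black; 116; gold>.

<49; white; 98; copper>, <58; black; 116; gold>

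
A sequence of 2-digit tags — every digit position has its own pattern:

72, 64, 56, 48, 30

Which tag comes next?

22

First digit: −1 each step, mod 10; 7, 6, 5, 4, 3 → 2.
Second digit: +2 each step, mod 10, so 2, 4, 6, 8, 0 → 2.
So the next tag is 22.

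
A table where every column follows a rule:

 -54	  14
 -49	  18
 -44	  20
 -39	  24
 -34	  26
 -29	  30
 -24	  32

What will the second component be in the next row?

36

First component — +5 each step: -54, -49, -44, -39, -34, -29, -24 → -19.
Second component goes 14, 18, 20, 24, 26, 30, 32 → 36 (alternating steps +4, +2, +4, +2, …).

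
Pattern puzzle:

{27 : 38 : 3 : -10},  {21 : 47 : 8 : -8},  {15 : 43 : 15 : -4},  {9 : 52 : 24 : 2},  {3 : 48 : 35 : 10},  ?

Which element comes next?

First value: −6 each step; 27, 21, 15, 9, 3 → -3.
Second value: alternating steps +9, −4, +9, −4, …, so 38, 47, 43, 52, 48 → 57.
Third value goes 3, 8, 15, 24, 35 → 48 (differences are 5, 7, 9, … (increasing by 2 each time)).
Fourth value: -10, -8, -4, 2, 10 → 20 (differences are 2, 4, 6, … (increasing by 2 each time)).
Combining the parts gives {-3 : 57 : 48 : 20}.

{-3 : 57 : 48 : 20}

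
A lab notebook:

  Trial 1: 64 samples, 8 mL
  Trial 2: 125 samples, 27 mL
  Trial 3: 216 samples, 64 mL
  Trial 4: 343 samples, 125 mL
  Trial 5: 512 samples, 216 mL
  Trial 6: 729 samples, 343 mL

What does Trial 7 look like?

1000 samples, 512 mL

Samples: 64, 125, 216, 343, 512, 729 → 1000 (perfect cubes: 4³, 5³, 6³, …).
ML: 8, 27, 64, 125, 216, 343 → 512 (perfect cubes: 2³, 3³, 4³, …).
So the next line is 1000 samples, 512 mL.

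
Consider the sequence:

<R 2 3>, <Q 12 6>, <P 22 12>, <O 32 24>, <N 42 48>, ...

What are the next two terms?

Letter goes R, Q, P, O, N → M → L (letters move back 1 place in the alphabet).
Second slot: +10 each step, so 2, 12, 22, 32, 42 → 52 → 62.
Third slot goes 3, 6, 12, 24, 48 → 96 → 192 (×2 each step).
Putting the parts together: <M 52 96> and then <L 62 192>.

<M 52 96>, <L 62 192>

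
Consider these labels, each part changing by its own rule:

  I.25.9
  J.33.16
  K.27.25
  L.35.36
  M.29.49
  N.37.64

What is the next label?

O.31.81

For the letter, letters move forward 1 place in the alphabet: I, J, K, L, M, N → O.
Second component: alternating steps +8, −6, +8, −6, …; 25, 33, 27, 35, 29, 37 → 31.
Third component goes 9, 16, 25, 36, 49, 64 → 81 (perfect squares: 3², 4², 5², …).
Combining the parts gives O.31.81.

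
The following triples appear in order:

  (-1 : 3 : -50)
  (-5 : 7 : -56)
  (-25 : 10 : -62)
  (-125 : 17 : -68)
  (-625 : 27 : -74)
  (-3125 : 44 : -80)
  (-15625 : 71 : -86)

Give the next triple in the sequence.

First slot goes -1, -5, -25, -125, -625, -3125, -15625 → -78125 (×5 each step).
Second slot — each term is the sum of the two before it: 3, 7, 10, 17, 27, 44, 71 → 115.
For the third slot, −6 each step: -50, -56, -62, -68, -74, -80, -86 → -92.
So the next triple is (-78125 : 115 : -92).

(-78125 : 115 : -92)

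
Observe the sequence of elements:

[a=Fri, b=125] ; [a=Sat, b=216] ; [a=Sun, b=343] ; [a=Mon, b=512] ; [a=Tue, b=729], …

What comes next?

[a=Wed, b=1000]

A — runs through the weekdays Mon→Sun: Fri, Sat, Sun, Mon, Tue → Wed.
B — perfect cubes: 5³, 6³, 7³, …: 125, 216, 343, 512, 729 → 1000.
So the next element is [a=Wed, b=1000].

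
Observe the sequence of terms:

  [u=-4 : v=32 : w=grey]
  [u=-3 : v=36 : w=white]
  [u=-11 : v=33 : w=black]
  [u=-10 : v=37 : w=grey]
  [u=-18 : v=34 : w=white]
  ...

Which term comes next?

U — alternating steps +1, −8, +1, −8, …: -4, -3, -11, -10, -18 → -17.
V: alternating steps +4, −3, +4, −3, …, so 32, 36, 33, 37, 34 → 38.
For the w, repeats grey → white → black: grey, white, black, grey, white → black.
Putting it together: [u=-17 : v=38 : w=black].

[u=-17 : v=38 : w=black]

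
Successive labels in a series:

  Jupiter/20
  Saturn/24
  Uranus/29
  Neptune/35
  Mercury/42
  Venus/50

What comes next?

Planet: runs through the planets Mercury→Neptune; Jupiter, Saturn, Uranus, Neptune, Mercury, Venus → Earth.
Second component: differences are 4, 5, 6, … (increasing by 1 each time); 20, 24, 29, 35, 42, 50 → 59.
Combining the parts gives Earth/59.

Earth/59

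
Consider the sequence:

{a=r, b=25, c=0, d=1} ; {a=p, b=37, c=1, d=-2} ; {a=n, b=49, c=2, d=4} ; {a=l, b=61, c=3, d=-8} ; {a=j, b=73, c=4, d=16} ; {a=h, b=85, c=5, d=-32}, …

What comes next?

For the a, letters move back 2 places in the alphabet: r, p, n, l, j, h → f.
B — +12 each step: 25, 37, 49, 61, 73, 85 → 97.
C goes 0, 1, 2, 3, 4, 5 → 6 (+1 each step).
D: ×(-2) each step; 1, -2, 4, -8, 16, -32 → 64.
Combining the parts gives {a=f, b=97, c=6, d=64}.

{a=f, b=97, c=6, d=64}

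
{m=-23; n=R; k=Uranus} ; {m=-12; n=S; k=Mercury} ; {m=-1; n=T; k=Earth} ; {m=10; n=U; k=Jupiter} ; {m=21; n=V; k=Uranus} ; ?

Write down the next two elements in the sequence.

M: +11 each step, so -23, -12, -1, 10, 21 → 32 → 43.
N goes R, S, T, U, V → W → X (letters move forward 1 place in the alphabet).
K: Uranus, Mercury, Earth, Jupiter, Uranus → Mercury → Earth (repeats Uranus → Mercury → Earth → Jupiter).
Putting the parts together: {m=32; n=W; k=Mercury} and then {m=43; n=X; k=Earth}.

{m=32; n=W; k=Mercury}, {m=43; n=X; k=Earth}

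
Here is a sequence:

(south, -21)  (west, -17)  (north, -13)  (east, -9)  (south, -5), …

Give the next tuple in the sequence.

(west, -1)

Direction — repeats south → west → north → east: south, west, north, east, south → west.
For the second value, +4 each step: -21, -17, -13, -9, -5 → -1.
So the next tuple is (west, -1).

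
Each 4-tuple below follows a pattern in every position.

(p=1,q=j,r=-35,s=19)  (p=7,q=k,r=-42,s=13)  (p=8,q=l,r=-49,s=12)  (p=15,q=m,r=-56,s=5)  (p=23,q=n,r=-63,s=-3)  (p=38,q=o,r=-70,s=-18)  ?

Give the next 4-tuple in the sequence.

(p=61,q=p,r=-77,s=-41)

P: each term is the sum of the two before it; 1, 7, 8, 15, 23, 38 → 61.
Q — letters move forward 1 place in the alphabet: j, k, l, m, n, o → p.
R: −7 each step, so -35, -42, -49, -56, -63, -70 → -77.
S: together with the p always sums to 20; 19, 13, 12, 5, -3, -18 → -41.
So the next 4-tuple is (p=61,q=p,r=-77,s=-41).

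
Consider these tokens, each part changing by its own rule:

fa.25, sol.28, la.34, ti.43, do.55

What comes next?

Note goes fa, sol, la, ti, do → re (runs through the solfège scale do→ti).
Second component: differences are 3, 6, 9, … (increasing by 3 each time); 25, 28, 34, 43, 55 → 70.
Combining the parts gives re.70.

re.70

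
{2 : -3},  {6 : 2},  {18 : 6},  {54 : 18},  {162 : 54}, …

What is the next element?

First entry: 2, 6, 18, 54, 162 → 486 (×3 each step).
Second entry goes -3, 2, 6, 18, 54 → 162 (always the previous value of the first entry).
So the next element is {486 : 162}.

{486 : 162}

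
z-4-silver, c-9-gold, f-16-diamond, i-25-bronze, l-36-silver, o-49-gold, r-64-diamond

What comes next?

Letter goes z, c, f, i, l, o, r → u (letters move forward 3 places in the alphabet, wrapping Z→A).
Second component: 4, 9, 16, 25, 36, 49, 64 → 81 (perfect squares: 2², 3², 4², …).
Rank: repeats silver → gold → diamond → bronze; silver, gold, diamond, bronze, silver, gold, diamond → bronze.
Putting it together: u-81-bronze.

u-81-bronze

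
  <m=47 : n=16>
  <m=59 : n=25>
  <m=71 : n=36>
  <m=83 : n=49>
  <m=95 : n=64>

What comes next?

M: +12 each step, so 47, 59, 71, 83, 95 → 107.
N: perfect squares: 4², 5², 6², …; 16, 25, 36, 49, 64 → 81.
So the next term is <m=107 : n=81>.

<m=107 : n=81>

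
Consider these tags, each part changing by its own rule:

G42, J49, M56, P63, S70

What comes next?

V77

Letter goes G, J, M, P, S → V (letters move forward 3 places in the alphabet).
Second component — +7 each step: 42, 49, 56, 63, 70 → 77.
Putting it together: V77.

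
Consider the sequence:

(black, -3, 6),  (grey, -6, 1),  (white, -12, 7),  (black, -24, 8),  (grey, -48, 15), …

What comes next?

(white, -96, 23)

Shade: black, grey, white, black, grey → white (repeats black → grey → white).
Second part — ×2 each step: -3, -6, -12, -24, -48 → -96.
For the third part, each term is the sum of the two before it: 6, 1, 7, 8, 15 → 23.
Putting it together: (white, -96, 23).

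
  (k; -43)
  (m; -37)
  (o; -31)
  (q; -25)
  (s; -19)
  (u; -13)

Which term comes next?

Letter goes k, m, o, q, s, u → w (letters move forward 2 places in the alphabet).
Second value: -43, -37, -31, -25, -19, -13 → -7 (+6 each step).
Combining the parts gives (w; -7).

(w; -7)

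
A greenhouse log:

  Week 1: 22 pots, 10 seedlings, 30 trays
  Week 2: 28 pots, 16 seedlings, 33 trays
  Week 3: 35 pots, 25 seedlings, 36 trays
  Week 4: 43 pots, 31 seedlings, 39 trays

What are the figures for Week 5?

52 pots, 40 seedlings, 42 trays

Pots: 22, 28, 35, 43 → 52 (differences are 6, 7, 8, … (increasing by 1 each time)).
Seedlings — alternating steps +6, +9, +6, +9, …: 10, 16, 25, 31 → 40.
Trays — +3 each step: 30, 33, 36, 39 → 42.
Combining the parts gives 52 pots, 40 seedlings, 42 trays.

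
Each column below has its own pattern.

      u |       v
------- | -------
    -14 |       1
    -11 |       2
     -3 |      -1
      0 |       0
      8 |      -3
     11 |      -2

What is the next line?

19  -5

For the column u, alternating steps +3, +8, +3, +8, …: -14, -11, -3, 0, 8, 11 → 19.
Column v goes 1, 2, -1, 0, -3, -2 → -5 (alternating steps +1, −3, +1, −3, …).
So the next line is 19  -5.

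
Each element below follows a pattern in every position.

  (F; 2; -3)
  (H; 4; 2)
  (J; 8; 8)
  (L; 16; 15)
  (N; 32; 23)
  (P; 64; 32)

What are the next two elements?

(R; 128; 42), (T; 256; 53)

Letter: letters move forward 2 places in the alphabet; F, H, J, L, N, P → R → T.
Second entry: 2, 4, 8, 16, 32, 64 → 128 → 256 (×2 each step).
Third entry: -3, 2, 8, 15, 23, 32 → 42 → 53 (differences are 5, 6, 7, … (increasing by 1 each time)).
So the next two elements are (R; 128; 42) and (T; 256; 53).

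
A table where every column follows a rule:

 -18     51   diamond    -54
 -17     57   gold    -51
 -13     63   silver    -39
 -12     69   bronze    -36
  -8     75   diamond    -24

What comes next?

First component: alternating steps +1, +4, +1, +4, …, so -18, -17, -13, -12, -8 → -7.
For the second component, +6 each step: 51, 57, 63, 69, 75 → 81.
Rank: repeats diamond → gold → silver → bronze; diamond, gold, silver, bronze, diamond → gold.
Fourth component: -54, -51, -39, -36, -24 → -21 (always 3 × the first component).
Combining the parts gives -7  81  gold  -21.

-7  81  gold  -21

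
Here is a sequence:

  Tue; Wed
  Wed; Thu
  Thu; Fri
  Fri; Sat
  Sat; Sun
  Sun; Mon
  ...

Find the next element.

First day goes Tue, Wed, Thu, Fri, Sat, Sun → Mon (runs through the weekdays Mon→Sun).
Second day: Wed, Thu, Fri, Sat, Sun, Mon → Tue (runs through the weekdays Mon→Sun).
So the next element is Mon; Tue.

Mon; Tue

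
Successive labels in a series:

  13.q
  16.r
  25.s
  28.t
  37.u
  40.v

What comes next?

49.w

First component: 13, 16, 25, 28, 37, 40 → 49 (alternating steps +3, +9, +3, +9, …).
Letter: letters move forward 1 place in the alphabet; q, r, s, t, u, v → w.
Putting it together: 49.w.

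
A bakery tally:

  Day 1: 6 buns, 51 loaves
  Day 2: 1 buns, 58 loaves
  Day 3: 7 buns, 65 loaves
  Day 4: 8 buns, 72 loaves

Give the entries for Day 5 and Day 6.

Buns — each term is the sum of the two before it: 6, 1, 7, 8 → 15 → 23.
Loaves — +7 each step: 51, 58, 65, 72 → 79 → 86.
Putting the parts together: 15 buns, 79 loaves and then 23 buns, 86 loaves.

15 buns, 79 loaves; 23 buns, 86 loaves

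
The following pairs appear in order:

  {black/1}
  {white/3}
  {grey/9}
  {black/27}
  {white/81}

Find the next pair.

{grey/243}

Shade — repeats black → white → grey: black, white, grey, black, white → grey.
Second coordinate goes 1, 3, 9, 27, 81 → 243 (×3 each step).
So the next pair is {grey/243}.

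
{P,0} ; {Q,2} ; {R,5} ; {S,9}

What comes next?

{T,14}

Letter — letters move forward 1 place in the alphabet: P, Q, R, S → T.
Second entry: differences are 2, 3, 4, … (increasing by 1 each time), so 0, 2, 5, 9 → 14.
So the next tuple is {T,14}.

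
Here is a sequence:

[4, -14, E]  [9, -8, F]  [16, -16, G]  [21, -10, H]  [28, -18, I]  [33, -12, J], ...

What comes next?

[40, -20, K]

First component goes 4, 9, 16, 21, 28, 33 → 40 (alternating steps +5, +7, +5, +7, …).
Second component: alternating steps +6, −8, +6, −8, …, so -14, -8, -16, -10, -18, -12 → -20.
Letter: E, F, G, H, I, J → K (letters move forward 1 place in the alphabet).
Combining the parts gives [40, -20, K].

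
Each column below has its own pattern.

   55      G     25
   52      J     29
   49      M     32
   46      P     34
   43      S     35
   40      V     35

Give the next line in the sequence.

37  Y  34

First component: −3 each step, so 55, 52, 49, 46, 43, 40 → 37.
Letter — letters move forward 3 places in the alphabet: G, J, M, P, S, V → Y.
Third component goes 25, 29, 32, 34, 35, 35 → 34 (differences are 4, 3, 2, … (decreasing by 1 each time)).
Combining the parts gives 37  Y  34.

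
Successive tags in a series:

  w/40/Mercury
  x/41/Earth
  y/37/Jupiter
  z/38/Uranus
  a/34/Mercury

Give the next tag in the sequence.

Letter goes w, x, y, z, a → b (letters move forward 1 place in the alphabet, wrapping Z→A).
Second component goes 40, 41, 37, 38, 34 → 35 (alternating steps +1, −4, +1, −4, …).
Planet: Mercury, Earth, Jupiter, Uranus, Mercury → Earth (repeats Mercury → Earth → Jupiter → Uranus).
Combining the parts gives b/35/Earth.

b/35/Earth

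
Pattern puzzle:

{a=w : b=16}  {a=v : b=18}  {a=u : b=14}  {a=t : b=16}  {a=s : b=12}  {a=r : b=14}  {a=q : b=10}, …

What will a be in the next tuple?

A goes w, v, u, t, s, r, q → p (letters move back 1 place in the alphabet).
B: alternating steps +2, −4, +2, −4, …; 16, 18, 14, 16, 12, 14, 10 → 12.

p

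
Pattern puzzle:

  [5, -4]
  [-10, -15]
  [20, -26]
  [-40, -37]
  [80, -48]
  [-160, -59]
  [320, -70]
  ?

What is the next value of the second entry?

Second entry: −11 each step; -4, -15, -26, -37, -48, -59, -70 → -81.

-81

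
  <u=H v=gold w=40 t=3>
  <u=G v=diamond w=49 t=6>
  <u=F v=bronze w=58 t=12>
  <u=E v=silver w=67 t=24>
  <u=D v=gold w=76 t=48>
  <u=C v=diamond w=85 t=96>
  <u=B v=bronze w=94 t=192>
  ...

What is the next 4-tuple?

<u=A v=silver w=103 t=384>

U goes H, G, F, E, D, C, B → A (letters move back 1 place in the alphabet).
V goes gold, diamond, bronze, silver, gold, diamond, bronze → silver (repeats gold → diamond → bronze → silver).
W: 40, 49, 58, 67, 76, 85, 94 → 103 (+9 each step).
T goes 3, 6, 12, 24, 48, 96, 192 → 384 (×2 each step).
Putting it together: <u=A v=silver w=103 t=384>.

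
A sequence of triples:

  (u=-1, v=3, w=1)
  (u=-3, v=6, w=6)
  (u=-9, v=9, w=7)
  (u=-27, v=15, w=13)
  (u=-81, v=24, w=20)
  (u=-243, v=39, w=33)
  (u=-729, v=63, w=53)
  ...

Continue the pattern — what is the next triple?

U: ×3 each step, so -1, -3, -9, -27, -81, -243, -729 → -2187.
V goes 3, 6, 9, 15, 24, 39, 63 → 102 (each term is the sum of the two before it).
W: each term is the sum of the two before it, so 1, 6, 7, 13, 20, 33, 53 → 86.
Putting it together: (u=-2187, v=102, w=86).

(u=-2187, v=102, w=86)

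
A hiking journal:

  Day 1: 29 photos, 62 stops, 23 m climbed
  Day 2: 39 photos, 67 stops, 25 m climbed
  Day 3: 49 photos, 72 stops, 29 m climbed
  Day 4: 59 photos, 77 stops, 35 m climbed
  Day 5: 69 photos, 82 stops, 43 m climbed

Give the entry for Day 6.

79 photos, 87 stops, 53 m climbed

For the photos, +10 each step: 29, 39, 49, 59, 69 → 79.
Stops: 62, 67, 72, 77, 82 → 87 (+5 each step).
For the m climbed, differences are 2, 4, 6, … (increasing by 2 each time): 23, 25, 29, 35, 43 → 53.
So the next line is 79 photos, 87 stops, 53 m climbed.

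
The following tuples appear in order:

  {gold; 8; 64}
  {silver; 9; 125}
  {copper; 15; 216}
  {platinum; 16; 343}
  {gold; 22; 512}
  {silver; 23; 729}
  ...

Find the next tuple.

{copper; 29; 1000}

Metal goes gold, silver, copper, platinum, gold, silver → copper (repeats gold → silver → copper → platinum).
Second component — alternating steps +1, +6, +1, +6, …: 8, 9, 15, 16, 22, 23 → 29.
For the third component, perfect cubes: 4³, 5³, 6³, …: 64, 125, 216, 343, 512, 729 → 1000.
Putting it together: {copper; 29; 1000}.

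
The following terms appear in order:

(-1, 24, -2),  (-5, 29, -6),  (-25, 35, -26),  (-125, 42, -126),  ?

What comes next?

First slot: ×5 each step, so -1, -5, -25, -125 → -625.
Second slot — differences are 5, 6, 7, … (increasing by 1 each time): 24, 29, 35, 42 → 50.
Third slot: -2, -6, -26, -126 → -626 (always 1 less than the first slot).
Combining the parts gives (-625, 50, -626).

(-625, 50, -626)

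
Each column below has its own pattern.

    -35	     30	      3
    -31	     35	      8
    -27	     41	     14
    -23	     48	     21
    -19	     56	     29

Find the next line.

First component goes -35, -31, -27, -23, -19 → -15 (+4 each step).
Second component: differences are 5, 6, 7, … (increasing by 1 each time), so 30, 35, 41, 48, 56 → 65.
Third component: differences are 5, 6, 7, … (increasing by 1 each time); 3, 8, 14, 21, 29 → 38.
Combining the parts gives -15  65  38.

-15  65  38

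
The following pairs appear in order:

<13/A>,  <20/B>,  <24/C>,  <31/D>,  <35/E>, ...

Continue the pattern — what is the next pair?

First coordinate — alternating steps +7, +4, +7, +4, …: 13, 20, 24, 31, 35 → 42.
Letter — letters move forward 1 place in the alphabet: A, B, C, D, E → F.
So the next pair is <42/F>.

<42/F>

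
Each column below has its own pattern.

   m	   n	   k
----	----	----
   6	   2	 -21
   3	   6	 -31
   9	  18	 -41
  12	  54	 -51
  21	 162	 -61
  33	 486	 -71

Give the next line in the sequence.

Column m: each term is the sum of the two before it; 6, 3, 9, 12, 21, 33 → 54.
Column n: 2, 6, 18, 54, 162, 486 → 1458 (×3 each step).
For the column k, −10 each step: -21, -31, -41, -51, -61, -71 → -81.
Combining the parts gives 54  1458  -81.

54  1458  -81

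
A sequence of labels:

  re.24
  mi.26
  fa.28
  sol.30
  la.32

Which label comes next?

For the note, runs through the solfège scale do→ti: re, mi, fa, sol, la → ti.
Second component — +2 each step: 24, 26, 28, 30, 32 → 34.
Putting it together: ti.34.

ti.34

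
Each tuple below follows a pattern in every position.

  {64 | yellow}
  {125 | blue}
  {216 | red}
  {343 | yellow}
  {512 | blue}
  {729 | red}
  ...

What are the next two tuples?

{1000 | yellow}, {1331 | blue}

For the first coordinate, perfect cubes: 4³, 5³, 6³, …: 64, 125, 216, 343, 512, 729 → 1000 → 1331.
Colour goes yellow, blue, red, yellow, blue, red → yellow → blue (repeats yellow → blue → red).
So the next two tuples are {1000 | yellow} and {1331 | blue}.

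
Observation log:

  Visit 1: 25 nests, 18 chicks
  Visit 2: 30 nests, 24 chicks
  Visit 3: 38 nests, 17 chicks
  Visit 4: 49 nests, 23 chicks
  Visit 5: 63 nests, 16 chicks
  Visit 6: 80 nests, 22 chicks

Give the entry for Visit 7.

Nests — differences are 5, 8, 11, … (increasing by 3 each time): 25, 30, 38, 49, 63, 80 → 100.
Chicks: alternating steps +6, −7, +6, −7, …, so 18, 24, 17, 23, 16, 22 → 15.
Combining the parts gives 100 nests, 15 chicks.

100 nests, 15 chicks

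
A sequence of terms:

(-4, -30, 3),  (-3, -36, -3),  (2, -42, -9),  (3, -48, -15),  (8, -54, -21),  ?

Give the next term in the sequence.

(9, -60, -27)

First coordinate: alternating steps +1, +5, +1, +5, …, so -4, -3, 2, 3, 8 → 9.
Second coordinate — −6 each step: -30, -36, -42, -48, -54 → -60.
Third coordinate: −6 each step; 3, -3, -9, -15, -21 → -27.
So the next term is (9, -60, -27).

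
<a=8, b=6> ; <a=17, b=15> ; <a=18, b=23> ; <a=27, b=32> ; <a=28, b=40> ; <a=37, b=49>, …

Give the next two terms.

A: alternating steps +9, +1, +9, +1, …; 8, 17, 18, 27, 28, 37 → 38 → 47.
For the b, alternating steps +9, +8, +9, +8, …: 6, 15, 23, 32, 40, 49 → 57 → 66.
Putting the parts together: <a=38, b=57> and then <a=47, b=66>.

<a=38, b=57>, <a=47, b=66>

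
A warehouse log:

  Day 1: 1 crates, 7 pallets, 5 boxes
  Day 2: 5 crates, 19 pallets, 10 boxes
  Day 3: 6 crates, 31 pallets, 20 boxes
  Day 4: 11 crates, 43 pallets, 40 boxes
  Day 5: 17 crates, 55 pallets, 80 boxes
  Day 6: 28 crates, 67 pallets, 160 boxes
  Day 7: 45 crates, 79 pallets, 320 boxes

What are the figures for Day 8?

For the crates, each term is the sum of the two before it: 1, 5, 6, 11, 17, 28, 45 → 73.
Pallets — +12 each step: 7, 19, 31, 43, 55, 67, 79 → 91.
For the boxes, ×2 each step: 5, 10, 20, 40, 80, 160, 320 → 640.
Combining the parts gives 73 crates, 91 pallets, 640 boxes.

73 crates, 91 pallets, 640 boxes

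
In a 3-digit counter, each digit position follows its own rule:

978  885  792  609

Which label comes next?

516

First digit: 9, 8, 7, 6 → 5 (−1 each step, mod 10).
Second digit: +1 each step, mod 10; 7, 8, 9, 0 → 1.
Third digit: −3 each step, mod 10; 8, 5, 2, 9 → 6.
Putting it together: 516.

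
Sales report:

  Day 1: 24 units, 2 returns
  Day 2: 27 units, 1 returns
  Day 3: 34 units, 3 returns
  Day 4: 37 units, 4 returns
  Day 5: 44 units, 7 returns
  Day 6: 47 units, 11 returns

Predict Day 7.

Units: 24, 27, 34, 37, 44, 47 → 54 (alternating steps +3, +7, +3, +7, …).
For the returns, each term is the sum of the two before it: 2, 1, 3, 4, 7, 11 → 18.
Putting it together: 54 units, 18 returns.

54 units, 18 returns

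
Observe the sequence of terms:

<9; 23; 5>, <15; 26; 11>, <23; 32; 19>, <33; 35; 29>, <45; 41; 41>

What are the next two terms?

<59; 44; 55>, <75; 50; 71>

First value goes 9, 15, 23, 33, 45 → 59 → 75 (differences are 6, 8, 10, … (increasing by 2 each time)).
Second value: alternating steps +3, +6, +3, +6, …, so 23, 26, 32, 35, 41 → 44 → 50.
Third value: differences are 6, 8, 10, … (increasing by 2 each time); 5, 11, 19, 29, 41 → 55 → 71.
Putting the parts together: <59; 44; 55> and then <75; 50; 71>.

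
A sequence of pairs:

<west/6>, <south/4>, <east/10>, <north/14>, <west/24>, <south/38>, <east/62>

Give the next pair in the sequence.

<north/100>

Direction: repeats west → south → east → north; west, south, east, north, west, south, east → north.
For the second value, each term is the sum of the two before it: 6, 4, 10, 14, 24, 38, 62 → 100.
So the next pair is <north/100>.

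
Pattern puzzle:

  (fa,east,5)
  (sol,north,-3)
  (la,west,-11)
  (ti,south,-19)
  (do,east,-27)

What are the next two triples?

(re,north,-35), (mi,west,-43)

Note: fa, sol, la, ti, do → re → mi (runs through the solfège scale do→ti).
Direction — repeats east → north → west → south: east, north, west, south, east → north → west.
Third entry: −8 each step, so 5, -3, -11, -19, -27 → -35 → -43.
Putting the parts together: (re,north,-35) and then (mi,west,-43).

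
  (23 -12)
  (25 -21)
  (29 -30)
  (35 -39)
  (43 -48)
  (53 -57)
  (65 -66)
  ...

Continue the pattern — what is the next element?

First entry goes 23, 25, 29, 35, 43, 53, 65 → 79 (differences are 2, 4, 6, … (increasing by 2 each time)).
Second entry: -12, -21, -30, -39, -48, -57, -66 → -75 (−9 each step).
So the next element is (79 -75).

(79 -75)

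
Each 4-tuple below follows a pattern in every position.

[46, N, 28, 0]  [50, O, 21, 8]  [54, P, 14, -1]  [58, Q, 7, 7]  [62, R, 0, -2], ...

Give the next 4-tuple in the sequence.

First slot: 46, 50, 54, 58, 62 → 66 (+4 each step).
Letter: N, O, P, Q, R → S (letters move forward 1 place in the alphabet).
Third slot — −7 each step: 28, 21, 14, 7, 0 → -7.
Fourth slot: 0, 8, -1, 7, -2 → 6 (alternating steps +8, −9, +8, −9, …).
Putting it together: [66, S, -7, 6].

[66, S, -7, 6]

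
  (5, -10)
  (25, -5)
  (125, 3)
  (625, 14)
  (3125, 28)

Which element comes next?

First slot: 5, 25, 125, 625, 3125 → 15625 (×5 each step).
For the second slot, differences are 5, 8, 11, … (increasing by 3 each time): -10, -5, 3, 14, 28 → 45.
So the next element is (15625, 45).

(15625, 45)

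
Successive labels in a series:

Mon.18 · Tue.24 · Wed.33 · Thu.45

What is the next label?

Fri.60

Day goes Mon, Tue, Wed, Thu → Fri (runs through the weekdays Mon→Sun).
Second component — differences are 6, 9, 12, … (increasing by 3 each time): 18, 24, 33, 45 → 60.
So the next label is Fri.60.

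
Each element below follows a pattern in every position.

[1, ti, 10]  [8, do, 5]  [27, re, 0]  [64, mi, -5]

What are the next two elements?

[125, fa, -10], [216, sol, -15]

First component: 1, 8, 27, 64 → 125 → 216 (perfect cubes: 1³, 2³, 3³, …).
Note: runs through the solfège scale do→ti; ti, do, re, mi → fa → sol.
Third component goes 10, 5, 0, -5 → -10 → -15 (−5 each step).
So the next two elements are [125, fa, -10] and [216, sol, -15].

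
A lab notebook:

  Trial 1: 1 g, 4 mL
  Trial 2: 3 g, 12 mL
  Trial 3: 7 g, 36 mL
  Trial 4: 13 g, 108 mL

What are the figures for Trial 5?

21 g, 324 mL

For the g, differences are 2, 4, 6, … (increasing by 2 each time): 1, 3, 7, 13 → 21.
ML: ×3 each step; 4, 12, 36, 108 → 324.
So the next line is 21 g, 324 mL.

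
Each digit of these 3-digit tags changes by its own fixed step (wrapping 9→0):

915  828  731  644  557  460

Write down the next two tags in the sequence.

373, 286

First digit: 9, 8, 7, 6, 5, 4 → 3 → 2 (−1 each step, mod 10).
Second digit: +1 each step, mod 10; 1, 2, 3, 4, 5, 6 → 7 → 8.
Third digit: +3 each step, mod 10, so 5, 8, 1, 4, 7, 0 → 3 → 6.
Putting the parts together: 373 and then 286.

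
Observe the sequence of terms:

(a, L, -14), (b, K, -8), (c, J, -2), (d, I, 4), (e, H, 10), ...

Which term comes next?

(f, G, 16)

For the first letter, letters move forward 1 place in the alphabet: a, b, c, d, e → f.
Second letter goes L, K, J, I, H → G (letters move back 1 place in the alphabet).
Third entry: +6 each step, so -14, -8, -2, 4, 10 → 16.
Combining the parts gives (f, G, 16).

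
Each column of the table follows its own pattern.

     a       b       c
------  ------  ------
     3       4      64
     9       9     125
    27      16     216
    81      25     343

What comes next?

Column a goes 3, 9, 27, 81 → 243 (×3 each step).
For the column b, perfect squares: 2², 3², 4², …: 4, 9, 16, 25 → 36.
For the column c, perfect cubes: 4³, 5³, 6³, …: 64, 125, 216, 343 → 512.
So the next line is 243  36  512.

243  36  512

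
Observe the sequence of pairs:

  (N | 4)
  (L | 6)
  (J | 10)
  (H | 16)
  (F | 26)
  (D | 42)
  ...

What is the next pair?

(B | 68)

For the letter, letters move back 2 places in the alphabet: N, L, J, H, F, D → B.
Second slot — each term is the sum of the two before it: 4, 6, 10, 16, 26, 42 → 68.
Combining the parts gives (B | 68).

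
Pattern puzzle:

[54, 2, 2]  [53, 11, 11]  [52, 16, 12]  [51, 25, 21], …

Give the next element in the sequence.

[50, 30, 22]

First part: −1 each step; 54, 53, 52, 51 → 50.
Second part: alternating steps +9, +5, +9, +5, …, so 2, 11, 16, 25 → 30.
For the third part, alternating steps +9, +1, +9, +1, …: 2, 11, 12, 21 → 22.
Combining the parts gives [50, 30, 22].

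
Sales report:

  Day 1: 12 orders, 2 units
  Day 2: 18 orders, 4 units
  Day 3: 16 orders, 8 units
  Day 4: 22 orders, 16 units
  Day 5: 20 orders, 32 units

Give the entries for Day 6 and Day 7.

Orders — alternating steps +6, −2, +6, −2, …: 12, 18, 16, 22, 20 → 26 → 24.
Units goes 2, 4, 8, 16, 32 → 64 → 128 (×2 each step).
So the next two lines are 26 orders, 64 units and 24 orders, 128 units.

26 orders, 64 units; 24 orders, 128 units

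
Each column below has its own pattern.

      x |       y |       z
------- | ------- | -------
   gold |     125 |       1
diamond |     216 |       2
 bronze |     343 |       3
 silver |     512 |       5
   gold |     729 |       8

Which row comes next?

diamond  1000  13

Column x: repeats gold → diamond → bronze → silver; gold, diamond, bronze, silver, gold → diamond.
Column y goes 125, 216, 343, 512, 729 → 1000 (perfect cubes: 5³, 6³, 7³, …).
Column z goes 1, 2, 3, 5, 8 → 13 (each term is the sum of the two before it).
Combining the parts gives diamond  1000  13.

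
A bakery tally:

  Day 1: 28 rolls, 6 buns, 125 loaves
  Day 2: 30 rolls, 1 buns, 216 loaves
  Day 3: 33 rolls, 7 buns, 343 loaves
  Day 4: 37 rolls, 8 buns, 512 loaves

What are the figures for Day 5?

Rolls: differences are 2, 3, 4, … (increasing by 1 each time), so 28, 30, 33, 37 → 42.
Buns: 6, 1, 7, 8 → 15 (each term is the sum of the two before it).
Loaves: perfect cubes: 5³, 6³, 7³, …, so 125, 216, 343, 512 → 729.
So the next record is 42 rolls, 15 buns, 729 loaves.

42 rolls, 15 buns, 729 loaves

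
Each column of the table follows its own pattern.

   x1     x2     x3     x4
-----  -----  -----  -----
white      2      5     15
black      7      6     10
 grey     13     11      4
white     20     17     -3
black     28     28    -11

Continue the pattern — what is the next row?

grey  37  45  -20

Column x1: repeats white → black → grey, so white, black, grey, white, black → grey.
For the column x2, differences are 5, 6, 7, … (increasing by 1 each time): 2, 7, 13, 20, 28 → 37.
Column x3: each term is the sum of the two before it; 5, 6, 11, 17, 28 → 45.
Column x4 goes 15, 10, 4, -3, -11 → -20 (together with the column x2 always sums to 17).
Combining the parts gives grey  37  45  -20.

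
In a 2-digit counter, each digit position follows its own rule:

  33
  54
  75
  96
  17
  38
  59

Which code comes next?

70

First digit: +2 each step, mod 10, so 3, 5, 7, 9, 1, 3, 5 → 7.
Second digit: 3, 4, 5, 6, 7, 8, 9 → 0 (+1 each step, mod 10).
Combining the parts gives 70.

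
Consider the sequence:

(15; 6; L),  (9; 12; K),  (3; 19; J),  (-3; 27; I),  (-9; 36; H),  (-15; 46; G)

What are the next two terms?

First value goes 15, 9, 3, -3, -9, -15 → -21 → -27 (−6 each step).
Second value: differences are 6, 7, 8, … (increasing by 1 each time); 6, 12, 19, 27, 36, 46 → 57 → 69.
For the letter, letters move back 1 place in the alphabet: L, K, J, I, H, G → F → E.
Putting the parts together: (-21; 57; F) and then (-27; 69; E).

(-21; 57; F), (-27; 69; E)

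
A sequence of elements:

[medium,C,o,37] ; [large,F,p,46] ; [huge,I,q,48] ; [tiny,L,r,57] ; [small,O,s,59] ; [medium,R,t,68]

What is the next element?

[large,U,u,70]

Size: repeats medium → large → huge → tiny → small; medium, large, huge, tiny, small, medium → large.
First letter: letters move forward 3 places in the alphabet; C, F, I, L, O, R → U.
Second letter: o, p, q, r, s, t → u (letters move forward 1 place in the alphabet).
Fourth coordinate goes 37, 46, 48, 57, 59, 68 → 70 (alternating steps +9, +2, +9, +2, …).
Putting it together: [large,U,u,70].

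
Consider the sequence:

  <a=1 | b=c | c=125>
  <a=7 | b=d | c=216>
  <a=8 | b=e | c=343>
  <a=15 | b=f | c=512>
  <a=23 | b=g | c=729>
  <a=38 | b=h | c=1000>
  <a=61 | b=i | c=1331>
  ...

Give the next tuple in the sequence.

A goes 1, 7, 8, 15, 23, 38, 61 → 99 (each term is the sum of the two before it).
B goes c, d, e, f, g, h, i → j (letters move forward 1 place in the alphabet).
C: 125, 216, 343, 512, 729, 1000, 1331 → 1728 (perfect cubes: 5³, 6³, 7³, …).
So the next tuple is <a=99 | b=j | c=1728>.

<a=99 | b=j | c=1728>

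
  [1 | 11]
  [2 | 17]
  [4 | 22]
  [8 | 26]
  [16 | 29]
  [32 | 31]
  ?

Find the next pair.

[64 | 32]

First slot: ×2 each step, so 1, 2, 4, 8, 16, 32 → 64.
Second slot goes 11, 17, 22, 26, 29, 31 → 32 (differences are 6, 5, 4, … (decreasing by 1 each time)).
Putting it together: [64 | 32].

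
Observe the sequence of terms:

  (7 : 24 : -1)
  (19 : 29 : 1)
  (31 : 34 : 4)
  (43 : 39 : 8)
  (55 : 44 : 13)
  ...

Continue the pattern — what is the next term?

(67 : 49 : 19)

For the first component, +12 each step: 7, 19, 31, 43, 55 → 67.
Second component: +5 each step; 24, 29, 34, 39, 44 → 49.
Third component — differences are 2, 3, 4, … (increasing by 1 each time): -1, 1, 4, 8, 13 → 19.
Combining the parts gives (67 : 49 : 19).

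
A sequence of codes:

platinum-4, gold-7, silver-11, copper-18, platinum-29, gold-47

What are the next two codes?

silver-76 then copper-123

Metal goes platinum, gold, silver, copper, platinum, gold → silver → copper (repeats platinum → gold → silver → copper).
For the second component, each term is the sum of the two before it: 4, 7, 11, 18, 29, 47 → 76 → 123.
So the next two codes are silver-76 and copper-123.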